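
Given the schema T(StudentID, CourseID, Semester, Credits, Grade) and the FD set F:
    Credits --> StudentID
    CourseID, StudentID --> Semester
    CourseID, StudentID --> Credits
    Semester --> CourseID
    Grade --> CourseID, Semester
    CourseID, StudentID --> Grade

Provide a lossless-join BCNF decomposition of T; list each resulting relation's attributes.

{CourseID, Semester}; {Credits, Grade}; {Credits, StudentID}; {Grade, Semester}

Candidate keys of the original relation: {CourseID, Credits}, {CourseID, StudentID}, {Credits, Grade}, {Credits, Semester}, {Grade, StudentID}, {Semester, StudentID}.
{CourseID, Credits, Grade, Semester, StudentID}: {Credits} determines {Credits, StudentID} here but is not a superkey — split on Credits --> StudentID, giving {Credits, StudentID} and {CourseID, Credits, Grade, Semester}.
{Credits, StudentID}: every determinant is a superkey — BCNF.
{CourseID, Credits, Grade, Semester}: {Semester} determines {CourseID, Semester} here but is not a superkey — split on Semester --> CourseID, giving {CourseID, Semester} and {Credits, Grade, Semester}.
{CourseID, Semester}: every determinant is a superkey — BCNF.
{Credits, Grade, Semester}: {Grade} determines {Grade, Semester} here but is not a superkey — split on Grade --> Semester, giving {Grade, Semester} and {Credits, Grade}.
{Grade, Semester}: every determinant is a superkey — BCNF.
{Credits, Grade}: every determinant is a superkey — BCNF.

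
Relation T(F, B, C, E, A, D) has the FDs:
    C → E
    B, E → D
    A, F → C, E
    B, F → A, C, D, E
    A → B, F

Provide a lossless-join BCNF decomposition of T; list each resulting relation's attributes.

Candidate keys of the original relation: {A}, {B, F}.
Within {A, B, C, D, E, F}: {C}⁺ ∩ {A, B, C, D, E, F} = {C, E}, not the whole set, so C → E violates BCNF; decompose into {C, E} and {A, B, C, D, F}.
{C, E} is in BCNF.
Within {A, B, C, D, F}: {B, C}⁺ ∩ {A, B, C, D, F} = {B, C, D}, not the whole set, so B, C → D violates BCNF; decompose into {B, C, D} and {A, B, C, F}.
{B, C, D} is in BCNF.
{A, B, C, F} is in BCNF.

{A, B, C, F}; {B, C, D}; {C, E}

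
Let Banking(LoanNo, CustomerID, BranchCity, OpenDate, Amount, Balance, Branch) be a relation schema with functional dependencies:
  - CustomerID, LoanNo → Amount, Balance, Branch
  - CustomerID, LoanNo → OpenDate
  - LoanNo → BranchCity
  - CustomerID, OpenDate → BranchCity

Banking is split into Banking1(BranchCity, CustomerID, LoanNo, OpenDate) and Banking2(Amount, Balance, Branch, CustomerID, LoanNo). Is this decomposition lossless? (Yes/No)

The shared attributes are {CustomerID, LoanNo} and {CustomerID, LoanNo}⁺ = {Amount, Balance, Branch, BranchCity, CustomerID, LoanNo, OpenDate}.
Since Banking1 ⊆ {Amount, Balance, Branch, BranchCity, CustomerID, LoanNo, OpenDate}, the intersection is a superkey of Banking1; the decomposition is lossless.

Yes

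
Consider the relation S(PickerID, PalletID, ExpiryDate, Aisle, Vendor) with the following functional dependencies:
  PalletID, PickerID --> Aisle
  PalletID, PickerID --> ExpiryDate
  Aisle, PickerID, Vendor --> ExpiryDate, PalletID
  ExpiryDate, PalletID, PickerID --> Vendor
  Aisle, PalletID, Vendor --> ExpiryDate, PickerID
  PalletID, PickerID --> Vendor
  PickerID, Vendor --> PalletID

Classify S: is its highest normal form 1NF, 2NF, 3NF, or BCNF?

BCNF

Candidate keys: {Aisle, PalletID, Vendor}, {PalletID, PickerID}, {PickerID, Vendor}. Prime attributes: {Aisle, PalletID, PickerID, Vendor}.
Every FD has a superkey on the left, so the relation is in BCNF.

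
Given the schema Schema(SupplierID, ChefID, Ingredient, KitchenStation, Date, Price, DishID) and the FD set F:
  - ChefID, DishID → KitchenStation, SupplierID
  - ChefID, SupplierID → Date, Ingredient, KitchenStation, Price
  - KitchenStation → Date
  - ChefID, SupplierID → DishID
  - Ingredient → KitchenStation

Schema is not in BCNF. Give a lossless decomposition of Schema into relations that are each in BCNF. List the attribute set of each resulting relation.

Candidate keys of the original relation: {ChefID, DishID}, {ChefID, SupplierID}.
In {ChefID, Date, DishID, Ingredient, KitchenStation, Price, SupplierID}, {KitchenStation} is not a superkey ({KitchenStation}⁺ restricted to this set is {Date, KitchenStation}), so split on KitchenStation → Date into {Date, KitchenStation} and {ChefID, DishID, Ingredient, KitchenStation, Price, SupplierID}.
{Date, KitchenStation} has no BCNF violation.
In {ChefID, DishID, Ingredient, KitchenStation, Price, SupplierID}, {Ingredient} is not a superkey ({Ingredient}⁺ restricted to this set is {Ingredient, KitchenStation}), so split on Ingredient → KitchenStation into {Ingredient, KitchenStation} and {ChefID, DishID, Ingredient, Price, SupplierID}.
{Ingredient, KitchenStation} has no BCNF violation.
{ChefID, DishID, Ingredient, Price, SupplierID} has no BCNF violation.

{ChefID, DishID, Ingredient, Price, SupplierID}; {Date, KitchenStation}; {Ingredient, KitchenStation}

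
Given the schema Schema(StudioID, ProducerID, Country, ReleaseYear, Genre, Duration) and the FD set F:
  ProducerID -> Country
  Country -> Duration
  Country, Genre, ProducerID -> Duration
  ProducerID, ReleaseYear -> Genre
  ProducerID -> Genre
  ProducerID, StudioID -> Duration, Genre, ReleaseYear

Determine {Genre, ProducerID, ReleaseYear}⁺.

{Country, Duration, Genre, ProducerID, ReleaseYear}

Start with {Genre, ProducerID, ReleaseYear}.
ProducerID -> Country applies; add {Country} → now {Country, Genre, ProducerID, ReleaseYear}.
Country -> Duration applies; add {Duration} → now {Country, Duration, Genre, ProducerID, ReleaseYear}.
No further FD applies.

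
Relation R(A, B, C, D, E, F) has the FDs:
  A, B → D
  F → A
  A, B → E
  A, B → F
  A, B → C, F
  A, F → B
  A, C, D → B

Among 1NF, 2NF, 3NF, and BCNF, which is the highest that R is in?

BCNF

Candidate keys: {A, B}, {A, C, D}, {F}. Prime attributes: {A, B, C, D, F}.
Each dependency's left side is a superkey — BCNF holds.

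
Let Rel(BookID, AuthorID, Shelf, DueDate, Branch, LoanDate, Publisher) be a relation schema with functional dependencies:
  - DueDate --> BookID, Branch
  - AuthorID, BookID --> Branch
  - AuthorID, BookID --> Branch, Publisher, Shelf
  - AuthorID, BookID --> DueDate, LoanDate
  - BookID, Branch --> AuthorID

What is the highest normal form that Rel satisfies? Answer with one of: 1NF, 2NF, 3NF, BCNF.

Candidate keys: {AuthorID, BookID}, {BookID, Branch}, {DueDate}. Prime attributes: {AuthorID, BookID, Branch, DueDate}.
The left-hand side of every FD is a superkey, so BCNF is satisfied.

BCNF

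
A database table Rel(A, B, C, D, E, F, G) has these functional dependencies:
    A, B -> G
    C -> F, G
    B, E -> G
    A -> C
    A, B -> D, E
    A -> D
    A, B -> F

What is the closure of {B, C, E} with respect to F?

Start with {B, C, E}.
C -> F, G applies; add {F, G} → now {B, C, E, F, G}.
No further FD applies.

{B, C, E, F, G}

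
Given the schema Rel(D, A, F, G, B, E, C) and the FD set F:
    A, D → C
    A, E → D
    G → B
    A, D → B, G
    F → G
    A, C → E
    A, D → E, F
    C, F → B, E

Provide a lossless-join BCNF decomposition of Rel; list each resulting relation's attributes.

Candidate keys of the original relation: {A, C}, {A, D}, {A, E}.
Within {A, B, C, D, E, F, G}: {G}⁺ ∩ {A, B, C, D, E, F, G} = {B, G}, not the whole set, so G → B violates BCNF; decompose into {B, G} and {A, C, D, E, F, G}.
{B, G} has no BCNF violation.
Within {A, C, D, E, F, G}: {F}⁺ ∩ {A, C, D, E, F, G} = {F, G}, not the whole set, so F → G violates BCNF; decompose into {F, G} and {A, C, D, E, F}.
{F, G} has no BCNF violation.
Within {A, C, D, E, F}: {C, F}⁺ ∩ {A, C, D, E, F} = {C, E, F}, not the whole set, so C, F → E violates BCNF; decompose into {C, E, F} and {A, C, D, F}.
{C, E, F} has no BCNF violation.
{A, C, D, F} has no BCNF violation.

{A, C, D, F}; {B, G}; {C, E, F}; {F, G}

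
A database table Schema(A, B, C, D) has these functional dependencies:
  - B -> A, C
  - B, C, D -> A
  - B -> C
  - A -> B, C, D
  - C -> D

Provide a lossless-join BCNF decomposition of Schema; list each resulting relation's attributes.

Candidate keys of the original relation: {A}, {B}.
In {A, B, C, D}, {C} is not a superkey ({C}⁺ restricted to this set is {C, D}), so split on C -> D into {C, D} and {A, B, C}.
{C, D}: every determinant is a superkey — BCNF.
{A, B, C}: every determinant is a superkey — BCNF.

{A, B, C}; {C, D}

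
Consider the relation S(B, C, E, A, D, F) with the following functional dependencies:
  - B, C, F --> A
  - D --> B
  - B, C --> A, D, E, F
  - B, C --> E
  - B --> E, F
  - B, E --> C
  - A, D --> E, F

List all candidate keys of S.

{B}⁺ = {A, B, C, D, E, F}, which is every attribute, so {B} is a candidate key.
{D}⁺ = {A, B, C, D, E, F}, which is every attribute, so {D} is a candidate key.
Any other superkey properly contains one of these, so there are no further candidate keys.

{B}, {D}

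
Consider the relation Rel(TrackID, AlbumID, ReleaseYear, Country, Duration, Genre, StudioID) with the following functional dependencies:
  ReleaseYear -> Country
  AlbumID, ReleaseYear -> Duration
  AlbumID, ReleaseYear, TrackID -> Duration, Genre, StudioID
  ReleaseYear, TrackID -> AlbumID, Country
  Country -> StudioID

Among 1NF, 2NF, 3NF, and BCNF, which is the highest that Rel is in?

1NF

Candidate key: {ReleaseYear, TrackID}. Prime attributes: {ReleaseYear, TrackID}.
ReleaseYear -> Country breaks BCNF: {ReleaseYear}⁺ = {Country, ReleaseYear, StudioID}, so {ReleaseYear} is not a superkey.
ReleaseYear -> Country has non-prime {Country} on the right and a non-superkey on the left, so 3NF fails.
The proper key subset {ReleaseYear} of {ReleaseYear, TrackID} determines non-prime {Country, StudioID}, so the relation is not even in 2NF.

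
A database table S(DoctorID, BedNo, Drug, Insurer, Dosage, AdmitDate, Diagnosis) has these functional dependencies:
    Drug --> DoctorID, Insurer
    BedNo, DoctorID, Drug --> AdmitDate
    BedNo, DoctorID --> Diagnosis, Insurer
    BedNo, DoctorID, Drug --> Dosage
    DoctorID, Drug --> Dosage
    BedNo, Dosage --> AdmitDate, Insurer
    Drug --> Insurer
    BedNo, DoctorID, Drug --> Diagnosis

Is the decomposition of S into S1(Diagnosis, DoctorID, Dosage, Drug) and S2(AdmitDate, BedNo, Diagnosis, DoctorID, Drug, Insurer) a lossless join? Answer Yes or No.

The shared attributes are {Diagnosis, DoctorID, Drug} and {Diagnosis, DoctorID, Drug}⁺ = {Diagnosis, DoctorID, Dosage, Drug, Insurer}.
Since S1 ⊆ {Diagnosis, DoctorID, Dosage, Drug, Insurer}, the intersection is a superkey of S1; the decomposition is lossless.

Yes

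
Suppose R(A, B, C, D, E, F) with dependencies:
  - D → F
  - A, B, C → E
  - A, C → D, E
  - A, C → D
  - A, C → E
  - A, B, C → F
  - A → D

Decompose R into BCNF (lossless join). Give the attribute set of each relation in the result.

Candidate key of the original relation: {A, B, C}.
In {A, B, C, D, E, F}, {D} is not a superkey ({D}⁺ restricted to this set is {D, F}), so split on D → F into {D, F} and {A, B, C, D, E}.
{D, F} is in BCNF.
In {A, B, C, D, E}, {A, C} is not a superkey ({A, C}⁺ restricted to this set is {A, C, D, E}), so split on A, C → D, E into {A, C, D, E} and {A, B, C}.
In {A, C, D, E}, {A} is not a superkey ({A}⁺ restricted to this set is {A, D}), so split on A → D into {A, D} and {A, C, E}.
{A, D} is in BCNF.
{A, C, E} is in BCNF.
{A, B, C} is in BCNF.

{A, B, C}; {A, C, E}; {A, D}; {D, F}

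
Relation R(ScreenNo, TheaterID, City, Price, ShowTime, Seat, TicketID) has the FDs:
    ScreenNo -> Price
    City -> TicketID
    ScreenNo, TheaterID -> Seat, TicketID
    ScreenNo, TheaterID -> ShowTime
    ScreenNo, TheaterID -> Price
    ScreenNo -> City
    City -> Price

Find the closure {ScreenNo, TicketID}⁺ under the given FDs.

Start with {ScreenNo, TicketID}.
ScreenNo -> Price applies; add {Price} → now {Price, ScreenNo, TicketID}.
ScreenNo -> City applies; add {City} → now {City, Price, ScreenNo, TicketID}.
No further FD applies.

{City, Price, ScreenNo, TicketID}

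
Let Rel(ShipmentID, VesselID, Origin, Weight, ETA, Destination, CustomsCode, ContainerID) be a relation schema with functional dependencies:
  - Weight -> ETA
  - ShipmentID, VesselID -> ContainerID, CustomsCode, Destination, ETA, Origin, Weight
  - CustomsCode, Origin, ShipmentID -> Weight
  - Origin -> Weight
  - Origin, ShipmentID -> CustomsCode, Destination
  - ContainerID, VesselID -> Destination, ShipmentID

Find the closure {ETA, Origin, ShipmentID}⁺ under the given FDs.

Start with {ETA, Origin, ShipmentID}.
Origin -> Weight applies; add {Weight} → now {ETA, Origin, ShipmentID, Weight}.
Origin, ShipmentID -> CustomsCode, Destination applies; add {CustomsCode, Destination} → now {CustomsCode, Destination, ETA, Origin, ShipmentID, Weight}.
No further FD applies.

{CustomsCode, Destination, ETA, Origin, ShipmentID, Weight}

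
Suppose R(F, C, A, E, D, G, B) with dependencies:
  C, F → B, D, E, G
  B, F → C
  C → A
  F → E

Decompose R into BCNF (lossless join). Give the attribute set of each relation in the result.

{A, C}; {B, C, D, F, G}; {E, F}

Candidate keys of the original relation: {B, F}, {C, F}.
{A, B, C, D, E, F, G}: {C} determines {A, C} here but is not a superkey — split on C → A, giving {A, C} and {B, C, D, E, F, G}.
{A, C} has no BCNF violation.
{B, C, D, E, F, G}: {F} determines {E, F} here but is not a superkey — split on F → E, giving {E, F} and {B, C, D, F, G}.
{E, F} has no BCNF violation.
{B, C, D, F, G} has no BCNF violation.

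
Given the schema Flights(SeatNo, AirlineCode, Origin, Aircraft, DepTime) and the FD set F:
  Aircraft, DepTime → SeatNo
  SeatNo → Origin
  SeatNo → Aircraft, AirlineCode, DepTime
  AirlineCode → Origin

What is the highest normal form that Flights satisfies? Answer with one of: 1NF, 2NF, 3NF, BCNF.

Candidate keys: {Aircraft, DepTime}, {SeatNo}. Prime attributes: {Aircraft, DepTime, SeatNo}.
AirlineCode → Origin: {AirlineCode}⁺ = {AirlineCode, Origin}, which is not all of the attributes, so the left side is not a superkey — BCNF is violated.
AirlineCode → Origin determines the non-prime attribute {Origin} from a non-superkey — 3NF is violated.
No proper subset of a key has a non-prime attribute in its closure, so there is no partial dependency; 2NF holds.

2NF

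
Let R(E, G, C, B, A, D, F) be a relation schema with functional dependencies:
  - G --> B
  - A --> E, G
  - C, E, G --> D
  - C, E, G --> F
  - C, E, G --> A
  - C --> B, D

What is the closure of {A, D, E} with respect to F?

Start with {A, D, E}.
A --> E, G applies; add {G} → now {A, D, E, G}.
G --> B applies; add {B} → now {A, B, D, E, G}.
No further FD applies.

{A, B, D, E, G}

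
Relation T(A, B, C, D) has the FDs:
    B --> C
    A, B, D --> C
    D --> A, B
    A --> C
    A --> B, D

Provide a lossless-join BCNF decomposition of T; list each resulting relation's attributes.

{A, B, D}; {B, C}

Candidate keys of the original relation: {A}, {D}.
{A, B, C, D}: {B} determines {B, C} here but is not a superkey — split on B --> C, giving {B, C} and {A, B, D}.
{B, C} is in BCNF.
{A, B, D} is in BCNF.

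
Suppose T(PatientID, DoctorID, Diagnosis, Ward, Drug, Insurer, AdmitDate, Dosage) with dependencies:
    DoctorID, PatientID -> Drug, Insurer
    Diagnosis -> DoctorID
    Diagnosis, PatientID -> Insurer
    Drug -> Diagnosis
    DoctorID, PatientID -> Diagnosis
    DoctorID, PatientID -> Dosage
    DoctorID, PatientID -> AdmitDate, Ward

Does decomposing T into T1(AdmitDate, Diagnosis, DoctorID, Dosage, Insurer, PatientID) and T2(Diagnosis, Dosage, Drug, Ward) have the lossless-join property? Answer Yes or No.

T1 ∩ T2 = {Diagnosis, Dosage}; its closure under F is {Diagnosis, DoctorID, Dosage}.
Neither T1 nor T2 is contained in that closure, so the decomposition is lossy.

No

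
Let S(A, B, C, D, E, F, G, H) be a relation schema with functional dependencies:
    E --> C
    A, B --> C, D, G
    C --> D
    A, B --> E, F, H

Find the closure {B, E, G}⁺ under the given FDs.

Start with {B, E, G}.
E --> C applies; add {C} → now {B, C, E, G}.
C --> D applies; add {D} → now {B, C, D, E, G}.
No further FD applies.

{B, C, D, E, G}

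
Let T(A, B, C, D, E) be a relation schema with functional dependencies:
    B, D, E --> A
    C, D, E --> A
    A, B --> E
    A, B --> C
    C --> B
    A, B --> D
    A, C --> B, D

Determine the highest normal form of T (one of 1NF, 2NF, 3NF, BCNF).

3NF

Candidate keys: {A, B}, {A, C}, {B, D, E}, {C, D, E}. Prime attributes: {A, B, C, D, E}.
For C --> B we have {C}⁺ = {B, C}; {C} is not a superkey, so BCNF fails.
Its right-hand attributes {B} are all prime, as are those of every other non-superkey FD — the relation is in 3NF.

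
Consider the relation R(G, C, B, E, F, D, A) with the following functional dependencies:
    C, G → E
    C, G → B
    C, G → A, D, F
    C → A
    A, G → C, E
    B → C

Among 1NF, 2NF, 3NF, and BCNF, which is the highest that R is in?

Candidate keys: {A, G}, {B, G}, {C, G}. Prime attributes: {A, B, C, G}.
C → A: {C}⁺ = {A, C}, which is not all of the attributes, so the left side is not a superkey — BCNF is violated.
Since {A} ⊆ prime attributes and every other non-superkey FD also has a prime right side, the schema is in 3NF.

3NF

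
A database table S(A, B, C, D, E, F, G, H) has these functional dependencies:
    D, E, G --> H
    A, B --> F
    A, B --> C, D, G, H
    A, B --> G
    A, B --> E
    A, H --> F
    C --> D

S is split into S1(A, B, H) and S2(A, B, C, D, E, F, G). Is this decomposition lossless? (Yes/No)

S1 ∩ S2 = {A, B}; its closure under F is {A, B, C, D, E, F, G, H}.
Since S1 ⊆ {A, B, C, D, E, F, G, H}, the intersection is a superkey of S1; the decomposition is lossless.

Yes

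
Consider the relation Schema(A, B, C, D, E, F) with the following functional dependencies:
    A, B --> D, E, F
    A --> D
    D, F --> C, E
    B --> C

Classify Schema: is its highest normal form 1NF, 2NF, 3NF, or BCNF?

Candidate key: {A, B}. Prime attributes: {A, B}.
For A --> D we have {A}⁺ = {A, D}; {A} is not a superkey, so BCNF fails.
A --> D has non-prime {D} on the right and a non-superkey on the left, so 3NF fails.
{A} is a proper subset of the key {A, B}, and {A}⁺ contains the non-prime attribute {D} — a partial dependency, so 2NF is violated.

1NF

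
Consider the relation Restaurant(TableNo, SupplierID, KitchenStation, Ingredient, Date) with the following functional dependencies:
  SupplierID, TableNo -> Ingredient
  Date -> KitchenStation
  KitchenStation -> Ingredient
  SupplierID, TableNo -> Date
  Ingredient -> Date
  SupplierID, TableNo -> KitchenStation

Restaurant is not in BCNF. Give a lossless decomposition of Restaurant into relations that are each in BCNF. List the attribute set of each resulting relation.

{Date, Ingredient, KitchenStation}; {Date, SupplierID, TableNo}

Candidate key of the original relation: {SupplierID, TableNo}.
In {Date, Ingredient, KitchenStation, SupplierID, TableNo}, {Date} is not a superkey ({Date}⁺ restricted to this set is {Date, Ingredient, KitchenStation}), so split on Date -> Ingredient, KitchenStation into {Date, Ingredient, KitchenStation} and {Date, SupplierID, TableNo}.
{Date, Ingredient, KitchenStation} has no BCNF violation.
{Date, SupplierID, TableNo} has no BCNF violation.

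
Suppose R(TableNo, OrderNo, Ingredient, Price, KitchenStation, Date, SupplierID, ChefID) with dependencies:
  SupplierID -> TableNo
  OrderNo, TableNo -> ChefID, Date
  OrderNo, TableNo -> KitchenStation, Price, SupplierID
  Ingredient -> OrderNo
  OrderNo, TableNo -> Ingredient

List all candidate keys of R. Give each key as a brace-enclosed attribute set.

{Ingredient, SupplierID} is a candidate key since {Ingredient, SupplierID}⁺ = {ChefID, Date, Ingredient, KitchenStation, OrderNo, Price, SupplierID, TableNo} covers every attribute.
{Ingredient, TableNo} is a candidate key since {Ingredient, TableNo}⁺ = {ChefID, Date, Ingredient, KitchenStation, OrderNo, Price, SupplierID, TableNo} covers every attribute.
{OrderNo, SupplierID} is a candidate key since {OrderNo, SupplierID}⁺ = {ChefID, Date, Ingredient, KitchenStation, OrderNo, Price, SupplierID, TableNo} covers every attribute.
{OrderNo, TableNo} is a candidate key since {OrderNo, TableNo}⁺ = {ChefID, Date, Ingredient, KitchenStation, OrderNo, Price, SupplierID, TableNo} covers every attribute.
Any other superkey properly contains one of these, so there are no further candidate keys.

{Ingredient, SupplierID}, {Ingredient, TableNo}, {OrderNo, SupplierID}, {OrderNo, TableNo}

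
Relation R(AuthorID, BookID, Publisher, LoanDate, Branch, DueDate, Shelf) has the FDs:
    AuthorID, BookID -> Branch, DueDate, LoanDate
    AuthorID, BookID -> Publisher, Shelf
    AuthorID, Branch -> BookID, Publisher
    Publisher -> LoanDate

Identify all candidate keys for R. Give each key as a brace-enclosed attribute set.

{AuthorID, BookID}, {AuthorID, Branch}

Attributes never on any right-hand side: {AuthorID} — every candidate key must contain it.
Closure of {AuthorID, BookID} is {AuthorID, BookID, Branch, DueDate, LoanDate, Publisher, Shelf}, the whole schema; {AuthorID, BookID} is a candidate key.
Closure of {AuthorID, Branch} is {AuthorID, BookID, Branch, DueDate, LoanDate, Publisher, Shelf}, the whole schema; {AuthorID, Branch} is a candidate key.
No proper subset of any of these is a key, and no other minimal superkey exists.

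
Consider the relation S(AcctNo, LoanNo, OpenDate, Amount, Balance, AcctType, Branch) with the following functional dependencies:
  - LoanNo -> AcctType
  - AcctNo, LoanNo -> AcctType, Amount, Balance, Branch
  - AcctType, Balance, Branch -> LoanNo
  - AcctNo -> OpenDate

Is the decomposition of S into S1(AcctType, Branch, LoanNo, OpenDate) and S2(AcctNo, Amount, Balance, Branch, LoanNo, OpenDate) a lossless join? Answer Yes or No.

Common attributes: {Branch, LoanNo, OpenDate}; their closure is {AcctType, Branch, LoanNo, OpenDate}.
This includes all of S1, so the common attributes are a superkey of S1 — the join is lossless.

Yes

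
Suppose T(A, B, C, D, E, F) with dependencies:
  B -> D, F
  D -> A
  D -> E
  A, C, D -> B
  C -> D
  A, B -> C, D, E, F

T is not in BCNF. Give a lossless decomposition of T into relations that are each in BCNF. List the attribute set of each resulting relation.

{A, D, E}; {B, C, D, F}

Candidate keys of the original relation: {B}, {C}.
{A, B, C, D, E, F}: {D} determines {A, D, E} here but is not a superkey — split on D -> A, E, giving {A, D, E} and {B, C, D, F}.
{A, D, E} is in BCNF.
{B, C, D, F} is in BCNF.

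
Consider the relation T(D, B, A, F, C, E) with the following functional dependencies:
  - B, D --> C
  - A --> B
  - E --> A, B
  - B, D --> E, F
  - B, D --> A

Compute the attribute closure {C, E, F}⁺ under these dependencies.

{A, B, C, E, F}

Start with {C, E, F}.
E --> A, B applies; add {A, B} → now {A, B, C, E, F}.
No further FD applies.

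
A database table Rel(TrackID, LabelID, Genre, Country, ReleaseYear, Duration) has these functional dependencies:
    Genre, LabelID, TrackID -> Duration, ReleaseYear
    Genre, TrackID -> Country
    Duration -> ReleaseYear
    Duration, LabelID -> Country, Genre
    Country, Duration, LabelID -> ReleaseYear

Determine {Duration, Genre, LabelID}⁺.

{Country, Duration, Genre, LabelID, ReleaseYear}

Start with {Duration, Genre, LabelID}.
Duration -> ReleaseYear applies; add {ReleaseYear} → now {Duration, Genre, LabelID, ReleaseYear}.
Duration, LabelID -> Country, Genre applies; add {Country} → now {Country, Duration, Genre, LabelID, ReleaseYear}.
No further FD applies.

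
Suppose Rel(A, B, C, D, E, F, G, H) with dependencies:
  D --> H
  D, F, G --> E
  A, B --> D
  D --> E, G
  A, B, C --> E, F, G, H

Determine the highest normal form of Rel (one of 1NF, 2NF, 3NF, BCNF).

1NF

Candidate key: {A, B, C}. Prime attributes: {A, B, C}.
D --> H breaks BCNF: {D}⁺ = {D, E, G, H}, so {D} is not a superkey.
D --> H has non-prime {H} on the right and a non-superkey on the left, so 3NF fails.
The proper key subset {A, B} of {A, B, C} determines non-prime {D, E, G, H}, so the relation is not even in 2NF.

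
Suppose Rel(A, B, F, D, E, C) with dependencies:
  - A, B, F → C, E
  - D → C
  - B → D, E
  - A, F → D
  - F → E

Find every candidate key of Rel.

{A, B, F}

No FD produces {A, B, F}, so they must be in every candidate key.
{A, B, F}⁺ = {A, B, C, D, E, F} — all of the relation — so {A, B, F} is a candidate key.
Every other attribute set either contains this one or has a smaller closure.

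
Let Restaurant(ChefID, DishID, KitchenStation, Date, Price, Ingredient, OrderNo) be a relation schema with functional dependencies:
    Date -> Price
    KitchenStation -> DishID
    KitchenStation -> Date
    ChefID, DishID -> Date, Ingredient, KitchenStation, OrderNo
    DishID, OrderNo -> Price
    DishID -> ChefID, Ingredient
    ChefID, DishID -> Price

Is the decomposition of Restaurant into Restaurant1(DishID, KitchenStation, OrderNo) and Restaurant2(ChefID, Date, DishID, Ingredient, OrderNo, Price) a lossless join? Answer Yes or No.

Restaurant1 ∩ Restaurant2 = {DishID, OrderNo}; its closure under F is {ChefID, Date, DishID, Ingredient, KitchenStation, OrderNo, Price}.
Restaurant1 is contained in that closure, so Restaurant1 ∩ Restaurant2 -> Restaurant1 holds and the join is lossless.

Yes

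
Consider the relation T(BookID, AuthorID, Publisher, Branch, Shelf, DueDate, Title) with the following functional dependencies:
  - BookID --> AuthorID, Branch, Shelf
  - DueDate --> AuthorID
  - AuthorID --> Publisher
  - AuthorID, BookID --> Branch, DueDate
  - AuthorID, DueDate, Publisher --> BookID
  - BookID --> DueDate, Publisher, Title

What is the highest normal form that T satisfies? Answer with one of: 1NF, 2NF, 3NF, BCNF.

Candidate keys: {BookID}, {DueDate}. Prime attributes: {BookID, DueDate}.
For AuthorID --> Publisher we have {AuthorID}⁺ = {AuthorID, Publisher}; {AuthorID} is not a superkey, so BCNF fails.
AuthorID --> Publisher has non-prime {Publisher} on the right and a non-superkey on the left, so 3NF fails.
With only single-attribute keys there can be no partial dependency, so 2NF holds.

2NF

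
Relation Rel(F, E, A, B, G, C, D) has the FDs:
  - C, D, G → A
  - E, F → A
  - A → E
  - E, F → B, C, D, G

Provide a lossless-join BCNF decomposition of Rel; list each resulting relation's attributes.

Candidate keys of the original relation: {A, F}, {C, D, F, G}, {E, F}.
In {A, B, C, D, E, F, G}, {C, D, G} is not a superkey ({C, D, G}⁺ restricted to this set is {A, C, D, E, G}), so split on C, D, G → A, E into {A, C, D, E, G} and {B, C, D, F, G}.
In {A, C, D, E, G}, {A} is not a superkey ({A}⁺ restricted to this set is {A, E}), so split on A → E into {A, E} and {A, C, D, G}.
{A, E} has no BCNF violation.
{A, C, D, G} has no BCNF violation.
{B, C, D, F, G} has no BCNF violation.

{A, C, D, G}; {A, E}; {B, C, D, F, G}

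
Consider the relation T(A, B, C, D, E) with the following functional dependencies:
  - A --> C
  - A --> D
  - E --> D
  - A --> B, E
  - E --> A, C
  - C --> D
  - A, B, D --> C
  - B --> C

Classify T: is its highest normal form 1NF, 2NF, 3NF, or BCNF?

Candidate keys: {A}, {E}. Prime attributes: {A, E}.
For C --> D we have {C}⁺ = {C, D}; {C} is not a superkey, so BCNF fails.
C --> D determines the non-prime attribute {D} from a non-superkey — 3NF is violated.
Every candidate key is a single attribute, so no partial dependency is possible; 2NF holds.

2NF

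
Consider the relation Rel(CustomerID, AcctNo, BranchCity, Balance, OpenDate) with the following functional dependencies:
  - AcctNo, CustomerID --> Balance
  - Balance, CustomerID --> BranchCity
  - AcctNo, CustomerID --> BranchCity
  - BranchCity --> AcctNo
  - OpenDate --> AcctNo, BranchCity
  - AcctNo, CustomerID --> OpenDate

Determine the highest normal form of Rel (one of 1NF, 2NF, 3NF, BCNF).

3NF

Candidate keys: {AcctNo, CustomerID}, {Balance, CustomerID}, {BranchCity, CustomerID}, {CustomerID, OpenDate}. Prime attributes: {AcctNo, Balance, BranchCity, CustomerID, OpenDate}.
BranchCity --> AcctNo breaks BCNF: {BranchCity}⁺ = {AcctNo, BranchCity}, so {BranchCity} is not a superkey.
But every attribute on its right side ({AcctNo}) is prime, and the same holds for every other non-superkey FD, so 3NF still holds.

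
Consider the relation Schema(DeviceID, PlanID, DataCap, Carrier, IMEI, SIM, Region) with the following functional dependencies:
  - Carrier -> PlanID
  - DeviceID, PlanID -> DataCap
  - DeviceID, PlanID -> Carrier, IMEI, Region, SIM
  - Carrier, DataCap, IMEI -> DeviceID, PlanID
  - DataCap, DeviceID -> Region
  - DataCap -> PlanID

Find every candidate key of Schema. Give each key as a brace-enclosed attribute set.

{Carrier, DataCap, IMEI}, {Carrier, DeviceID}, {DataCap, DeviceID}, {DeviceID, PlanID}

Closure of {Carrier, DeviceID} is {Carrier, DataCap, DeviceID, IMEI, PlanID, Region, SIM}, the whole schema; {Carrier, DeviceID} is a candidate key.
Closure of {DataCap, DeviceID} is {Carrier, DataCap, DeviceID, IMEI, PlanID, Region, SIM}, the whole schema; {DataCap, DeviceID} is a candidate key.
Closure of {DeviceID, PlanID} is {Carrier, DataCap, DeviceID, IMEI, PlanID, Region, SIM}, the whole schema; {DeviceID, PlanID} is a candidate key.
Closure of {Carrier, DataCap, IMEI} is {Carrier, DataCap, DeviceID, IMEI, PlanID, Region, SIM}, the whole schema; {Carrier, DataCap, IMEI} is a candidate key.
No proper subset of any of these is a key, and no other minimal superkey exists.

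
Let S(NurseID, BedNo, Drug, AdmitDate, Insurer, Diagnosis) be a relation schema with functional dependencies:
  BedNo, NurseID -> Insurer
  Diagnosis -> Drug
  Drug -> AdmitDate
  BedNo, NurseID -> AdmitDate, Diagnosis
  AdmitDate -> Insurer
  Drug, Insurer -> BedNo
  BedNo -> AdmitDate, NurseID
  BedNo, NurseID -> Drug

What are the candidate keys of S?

{BedNo}⁺ = {AdmitDate, BedNo, Diagnosis, Drug, Insurer, NurseID} — all of the relation — so {BedNo} is a candidate key.
{Diagnosis}⁺ = {AdmitDate, BedNo, Diagnosis, Drug, Insurer, NurseID} — all of the relation — so {Diagnosis} is a candidate key.
{Drug}⁺ = {AdmitDate, BedNo, Diagnosis, Drug, Insurer, NurseID} — all of the relation — so {Drug} is a candidate key.
These are minimal and exhaustive — every other superkey contains one of them.

{BedNo}, {Diagnosis}, {Drug}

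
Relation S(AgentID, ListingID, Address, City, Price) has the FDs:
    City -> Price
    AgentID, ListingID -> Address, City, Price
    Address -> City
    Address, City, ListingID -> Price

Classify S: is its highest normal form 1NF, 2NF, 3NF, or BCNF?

2NF

Candidate key: {AgentID, ListingID}. Prime attributes: {AgentID, ListingID}.
City -> Price: {City}⁺ = {City, Price}, which is not all of the attributes, so the left side is not a superkey — BCNF is violated.
Because {Price} is non-prime and the left side of City -> Price is not a superkey, the relation is not in 3NF.
No non-prime attribute depends on a proper subset of any candidate key, so 2NF holds.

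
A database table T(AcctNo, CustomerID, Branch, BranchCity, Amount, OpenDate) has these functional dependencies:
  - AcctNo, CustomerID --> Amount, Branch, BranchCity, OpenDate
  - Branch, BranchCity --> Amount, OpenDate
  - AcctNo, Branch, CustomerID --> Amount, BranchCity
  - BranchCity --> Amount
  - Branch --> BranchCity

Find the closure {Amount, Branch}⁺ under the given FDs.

{Amount, Branch, BranchCity, OpenDate}

Start with {Amount, Branch}.
Branch --> BranchCity applies; add {BranchCity} → now {Amount, Branch, BranchCity}.
Branch, BranchCity --> Amount, OpenDate applies; add {OpenDate} → now {Amount, Branch, BranchCity, OpenDate}.
No further FD applies.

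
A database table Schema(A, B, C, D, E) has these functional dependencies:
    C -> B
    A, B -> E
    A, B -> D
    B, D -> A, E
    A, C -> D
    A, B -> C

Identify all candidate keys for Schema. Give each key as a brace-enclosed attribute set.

{A, B}, {A, C}, {B, D}, {C, D}

Closure of {A, B} is {A, B, C, D, E}, the whole schema; {A, B} is a candidate key.
Closure of {A, C} is {A, B, C, D, E}, the whole schema; {A, C} is a candidate key.
Closure of {B, D} is {A, B, C, D, E}, the whole schema; {B, D} is a candidate key.
Closure of {C, D} is {A, B, C, D, E}, the whole schema; {C, D} is a candidate key.
These are minimal and exhaustive — every other superkey contains one of them.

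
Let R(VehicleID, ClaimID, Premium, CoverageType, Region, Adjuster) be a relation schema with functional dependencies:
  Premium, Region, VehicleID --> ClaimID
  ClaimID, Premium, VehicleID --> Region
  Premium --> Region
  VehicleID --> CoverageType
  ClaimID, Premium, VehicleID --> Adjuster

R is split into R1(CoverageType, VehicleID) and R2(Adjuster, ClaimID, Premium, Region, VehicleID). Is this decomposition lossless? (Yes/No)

R1 ∩ R2 = {VehicleID}; its closure under F is {CoverageType, VehicleID}.
Since R1 ⊆ {CoverageType, VehicleID}, the intersection is a superkey of R1; the decomposition is lossless.

Yes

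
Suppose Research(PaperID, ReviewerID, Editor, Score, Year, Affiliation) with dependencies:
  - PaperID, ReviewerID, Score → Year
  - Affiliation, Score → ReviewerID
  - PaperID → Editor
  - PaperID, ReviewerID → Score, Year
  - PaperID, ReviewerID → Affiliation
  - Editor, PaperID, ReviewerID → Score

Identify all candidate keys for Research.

{Affiliation, PaperID, Score}, {PaperID, ReviewerID}

Attributes never on any right-hand side: {PaperID} — every candidate key must contain it.
Closure of {PaperID, ReviewerID} is {Affiliation, Editor, PaperID, ReviewerID, Score, Year}, the whole schema; {PaperID, ReviewerID} is a candidate key.
Closure of {Affiliation, PaperID, Score} is {Affiliation, Editor, PaperID, ReviewerID, Score, Year}, the whole schema; {Affiliation, PaperID, Score} is a candidate key.
These are minimal and exhaustive — every other superkey contains one of them.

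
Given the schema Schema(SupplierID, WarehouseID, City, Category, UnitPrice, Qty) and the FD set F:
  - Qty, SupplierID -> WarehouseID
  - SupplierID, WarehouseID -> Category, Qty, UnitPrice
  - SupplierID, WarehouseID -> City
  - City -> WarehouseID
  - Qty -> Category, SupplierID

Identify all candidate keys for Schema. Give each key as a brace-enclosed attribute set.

{Qty} is a candidate key since {Qty}⁺ = {Category, City, Qty, SupplierID, UnitPrice, WarehouseID} covers every attribute.
{City, SupplierID} is a candidate key since {City, SupplierID}⁺ = {Category, City, Qty, SupplierID, UnitPrice, WarehouseID} covers every attribute.
{SupplierID, WarehouseID} is a candidate key since {SupplierID, WarehouseID}⁺ = {Category, City, Qty, SupplierID, UnitPrice, WarehouseID} covers every attribute.
No proper subset of any of these is a key, and no other minimal superkey exists.

{City, SupplierID}, {Qty}, {SupplierID, WarehouseID}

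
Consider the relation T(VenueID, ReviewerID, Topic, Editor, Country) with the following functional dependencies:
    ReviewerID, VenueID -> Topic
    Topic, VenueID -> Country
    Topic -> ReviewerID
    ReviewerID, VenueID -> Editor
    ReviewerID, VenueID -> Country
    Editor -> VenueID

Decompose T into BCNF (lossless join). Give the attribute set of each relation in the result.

{Country, Editor, Topic}; {Editor, VenueID}; {ReviewerID, Topic}

Candidate keys of the original relation: {Editor, ReviewerID}, {Editor, Topic}, {ReviewerID, VenueID}, {Topic, VenueID}.
{Country, Editor, ReviewerID, Topic, VenueID}: {Topic} determines {ReviewerID, Topic} here but is not a superkey — split on Topic -> ReviewerID, giving {ReviewerID, Topic} and {Country, Editor, Topic, VenueID}.
{ReviewerID, Topic}: every determinant is a superkey — BCNF.
{Country, Editor, Topic, VenueID}: {Editor} determines {Editor, VenueID} here but is not a superkey — split on Editor -> VenueID, giving {Editor, VenueID} and {Country, Editor, Topic}.
{Editor, VenueID}: every determinant is a superkey — BCNF.
{Country, Editor, Topic}: every determinant is a superkey — BCNF.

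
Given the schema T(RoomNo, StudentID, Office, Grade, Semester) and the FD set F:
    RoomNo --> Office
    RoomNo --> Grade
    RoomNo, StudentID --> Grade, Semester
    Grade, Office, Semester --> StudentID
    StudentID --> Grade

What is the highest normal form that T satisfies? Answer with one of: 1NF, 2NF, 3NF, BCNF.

Candidate keys: {RoomNo, Semester}, {RoomNo, StudentID}. Prime attributes: {RoomNo, Semester, StudentID}.
RoomNo --> Office breaks BCNF: {RoomNo}⁺ = {Grade, Office, RoomNo}, so {RoomNo} is not a superkey.
Because {Office} is non-prime and the left side of RoomNo --> Office is not a superkey, the relation is not in 3NF.
{RoomNo} is a proper subset of the key {RoomNo, Semester}, and {RoomNo}⁺ contains the non-prime attributes {Grade, Office} — a partial dependency, so 2NF is violated.

1NF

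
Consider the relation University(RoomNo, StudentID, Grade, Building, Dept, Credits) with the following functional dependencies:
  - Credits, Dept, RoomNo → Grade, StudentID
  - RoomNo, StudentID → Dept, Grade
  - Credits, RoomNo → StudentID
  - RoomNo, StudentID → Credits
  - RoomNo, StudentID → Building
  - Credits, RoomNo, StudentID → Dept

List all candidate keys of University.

Attributes never on any right-hand side: {RoomNo} — every candidate key must contain it.
{Credits, RoomNo}⁺ = {Building, Credits, Dept, Grade, RoomNo, StudentID}, which is every attribute, so {Credits, RoomNo} is a candidate key.
{RoomNo, StudentID}⁺ = {Building, Credits, Dept, Grade, RoomNo, StudentID}, which is every attribute, so {RoomNo, StudentID} is a candidate key.
No proper subset of any of these is a key, and no other minimal superkey exists.

{Credits, RoomNo}, {RoomNo, StudentID}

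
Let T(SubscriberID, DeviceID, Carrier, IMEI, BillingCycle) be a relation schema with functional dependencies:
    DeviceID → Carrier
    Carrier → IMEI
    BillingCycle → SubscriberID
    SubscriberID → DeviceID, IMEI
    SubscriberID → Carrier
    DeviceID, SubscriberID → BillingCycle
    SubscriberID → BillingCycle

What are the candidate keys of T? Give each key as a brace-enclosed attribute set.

Closure of {BillingCycle} is {BillingCycle, Carrier, DeviceID, IMEI, SubscriberID}, the whole schema; {BillingCycle} is a candidate key.
Closure of {SubscriberID} is {BillingCycle, Carrier, DeviceID, IMEI, SubscriberID}, the whole schema; {SubscriberID} is a candidate key.
No proper subset of any of these is a key, and no other minimal superkey exists.

{BillingCycle}, {SubscriberID}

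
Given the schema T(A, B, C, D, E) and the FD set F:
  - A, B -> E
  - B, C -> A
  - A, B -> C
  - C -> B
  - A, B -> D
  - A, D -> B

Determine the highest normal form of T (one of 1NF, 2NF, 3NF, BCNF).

BCNF

Candidate keys: {A, B}, {A, D}, {C}. Prime attributes: {A, B, C, D}.
Every FD has a superkey on the left, so the relation is in BCNF.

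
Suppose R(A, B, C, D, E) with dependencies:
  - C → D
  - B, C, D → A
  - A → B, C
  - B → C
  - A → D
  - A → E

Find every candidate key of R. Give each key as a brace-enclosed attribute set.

{A}⁺ = {A, B, C, D, E} — all of the relation — so {A} is a candidate key.
{B}⁺ = {A, B, C, D, E} — all of the relation — so {B} is a candidate key.
These are minimal and exhaustive — every other superkey contains one of them.

{A}, {B}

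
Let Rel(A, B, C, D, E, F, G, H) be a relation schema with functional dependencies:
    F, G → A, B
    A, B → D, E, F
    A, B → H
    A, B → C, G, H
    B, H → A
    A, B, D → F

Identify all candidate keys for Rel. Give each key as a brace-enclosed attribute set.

{A, B}, {B, H}, {F, G}

{A, B}⁺ = {A, B, C, D, E, F, G, H} — all of the relation — so {A, B} is a candidate key.
{B, H}⁺ = {A, B, C, D, E, F, G, H} — all of the relation — so {B, H} is a candidate key.
{F, G}⁺ = {A, B, C, D, E, F, G, H} — all of the relation — so {F, G} is a candidate key.
These are minimal and exhaustive — every other superkey contains one of them.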